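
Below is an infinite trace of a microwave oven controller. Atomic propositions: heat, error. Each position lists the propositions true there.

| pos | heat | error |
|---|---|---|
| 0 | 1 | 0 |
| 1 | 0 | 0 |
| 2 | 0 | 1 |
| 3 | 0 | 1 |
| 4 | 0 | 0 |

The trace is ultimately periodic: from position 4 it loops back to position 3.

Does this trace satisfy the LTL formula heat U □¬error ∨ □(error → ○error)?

Walking from position 0: at position 1, □¬error has not yet held and heat fails, so heat U □¬error is false.
error → ○error must hold at every position from 0 onward. It fails at position 3, so □(error → ○error) is false.
Positions where error holds: 2, 3.
Check ○error at each: 2→ok, 3→fails.
At position 0: heat U □¬error is false; □(error → ○error) is false; so heat U □¬error ∨ □(error → ○error) is false.

Violated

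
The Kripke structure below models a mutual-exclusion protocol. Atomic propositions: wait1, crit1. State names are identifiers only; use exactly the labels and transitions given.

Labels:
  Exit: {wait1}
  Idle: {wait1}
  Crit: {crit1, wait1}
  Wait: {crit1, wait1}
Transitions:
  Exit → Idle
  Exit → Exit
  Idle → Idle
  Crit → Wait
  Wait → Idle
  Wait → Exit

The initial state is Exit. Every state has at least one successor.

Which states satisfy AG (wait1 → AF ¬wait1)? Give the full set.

none

States satisfying wait1 → AF ¬wait1: ∅.
States satisfying AG (wait1 → AF ¬wait1): ∅.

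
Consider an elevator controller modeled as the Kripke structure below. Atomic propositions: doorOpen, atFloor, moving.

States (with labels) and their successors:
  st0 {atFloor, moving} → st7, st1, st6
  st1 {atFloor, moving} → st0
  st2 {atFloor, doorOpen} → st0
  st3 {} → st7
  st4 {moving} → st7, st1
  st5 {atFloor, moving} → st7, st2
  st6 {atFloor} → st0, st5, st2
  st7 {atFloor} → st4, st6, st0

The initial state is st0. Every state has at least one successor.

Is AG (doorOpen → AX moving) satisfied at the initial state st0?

Holds

States satisfying doorOpen → AX moving: {st0, st1, st2, st3, st4, st5, st6, st7}.
States satisfying AG (doorOpen → AX moving): {st0, st1, st2, st3, st4, st5, st6, st7}.
Every state reachable from st0 satisfies doorOpen → AX moving.
st0 ∈ Sat(AG (doorOpen → AX moving)).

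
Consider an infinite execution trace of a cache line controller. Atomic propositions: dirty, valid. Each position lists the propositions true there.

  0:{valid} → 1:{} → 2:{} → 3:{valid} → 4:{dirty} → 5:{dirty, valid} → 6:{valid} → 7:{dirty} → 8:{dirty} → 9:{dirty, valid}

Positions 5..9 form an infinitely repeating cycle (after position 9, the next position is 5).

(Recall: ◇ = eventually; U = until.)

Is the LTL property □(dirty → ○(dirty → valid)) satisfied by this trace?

dirty → ○(dirty → valid) must hold at every position from 0 onward. It fails at position 7, so □(dirty → ○(dirty → valid)) is false.
Positions where dirty holds: 4, 5, 7, 8, 9.
Check ○(dirty → valid) at each: 4→ok, 5→ok, 7→fails, 8→ok, 9→ok.

Violated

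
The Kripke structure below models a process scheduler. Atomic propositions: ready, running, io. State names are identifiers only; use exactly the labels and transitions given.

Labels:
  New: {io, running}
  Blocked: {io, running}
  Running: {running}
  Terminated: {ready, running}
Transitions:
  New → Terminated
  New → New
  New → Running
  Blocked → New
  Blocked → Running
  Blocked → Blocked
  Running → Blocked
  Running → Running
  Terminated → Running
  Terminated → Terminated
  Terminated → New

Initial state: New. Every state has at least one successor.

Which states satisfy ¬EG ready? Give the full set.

{New, Blocked, Running}

States satisfying ready: {Terminated}.
States satisfying EG ready: {Terminated}.
States satisfying ¬EG ready: {New, Blocked, Running}.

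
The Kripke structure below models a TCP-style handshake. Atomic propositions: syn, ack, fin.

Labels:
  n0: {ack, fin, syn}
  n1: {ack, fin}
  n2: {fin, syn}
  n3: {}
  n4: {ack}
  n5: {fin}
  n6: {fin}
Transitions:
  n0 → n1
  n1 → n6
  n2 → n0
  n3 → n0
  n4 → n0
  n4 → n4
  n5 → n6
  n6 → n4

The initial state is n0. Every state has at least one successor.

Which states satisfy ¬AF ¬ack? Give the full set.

{n4}

States satisfying ¬ack: {n2, n3, n5, n6}.
States satisfying AF ¬ack: {n0, n1, n2, n3, n5, n6}.
States satisfying ¬AF ¬ack: {n4}.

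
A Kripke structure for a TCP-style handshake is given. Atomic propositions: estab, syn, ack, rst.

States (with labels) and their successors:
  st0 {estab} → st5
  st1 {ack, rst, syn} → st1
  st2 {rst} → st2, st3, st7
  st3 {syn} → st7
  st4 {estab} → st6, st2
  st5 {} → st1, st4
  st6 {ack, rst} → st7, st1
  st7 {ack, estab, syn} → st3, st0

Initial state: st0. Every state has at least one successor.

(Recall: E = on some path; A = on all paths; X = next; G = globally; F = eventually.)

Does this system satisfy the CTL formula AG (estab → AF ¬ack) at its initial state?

States satisfying estab → AF ¬ack: {st0, st1, st2, st3, st4, st5, st6, st7}.
States satisfying AG (estab → AF ¬ack): {st0, st1, st2, st3, st4, st5, st6, st7}.
Every state reachable from st0 satisfies estab → AF ¬ack.
st0 ∈ Sat(AG (estab → AF ¬ack)).

Yes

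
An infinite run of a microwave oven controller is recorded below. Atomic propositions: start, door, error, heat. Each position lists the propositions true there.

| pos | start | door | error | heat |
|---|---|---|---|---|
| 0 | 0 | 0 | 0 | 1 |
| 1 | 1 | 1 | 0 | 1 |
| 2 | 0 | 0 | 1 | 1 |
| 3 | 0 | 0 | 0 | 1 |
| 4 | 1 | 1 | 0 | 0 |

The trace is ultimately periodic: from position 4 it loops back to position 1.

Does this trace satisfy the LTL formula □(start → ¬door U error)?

No

start → ¬door U error must hold at every position from 0 onward. It fails at position 1, so □(start → ¬door U error) is false.
Positions where start holds: 1, 4.
Check ¬door U error at each: 1→fails, 4→fails.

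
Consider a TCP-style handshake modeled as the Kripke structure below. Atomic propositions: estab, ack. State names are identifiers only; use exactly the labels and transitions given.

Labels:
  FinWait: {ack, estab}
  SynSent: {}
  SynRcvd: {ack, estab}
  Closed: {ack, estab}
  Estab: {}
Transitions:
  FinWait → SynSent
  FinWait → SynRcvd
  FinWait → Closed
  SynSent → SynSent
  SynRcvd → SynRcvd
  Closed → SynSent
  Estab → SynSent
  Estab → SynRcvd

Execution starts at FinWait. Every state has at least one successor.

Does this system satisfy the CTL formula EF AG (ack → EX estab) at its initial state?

Yes

States satisfying AG (ack → EX estab): {SynSent, SynRcvd, Estab}.
States satisfying EF AG (ack → EX estab): {FinWait, SynSent, SynRcvd, Closed, Estab}.
Some path from FinWait reaches a state where AG (ack → EX estab) holds.
FinWait ∈ Sat(EF AG (ack → EX estab)).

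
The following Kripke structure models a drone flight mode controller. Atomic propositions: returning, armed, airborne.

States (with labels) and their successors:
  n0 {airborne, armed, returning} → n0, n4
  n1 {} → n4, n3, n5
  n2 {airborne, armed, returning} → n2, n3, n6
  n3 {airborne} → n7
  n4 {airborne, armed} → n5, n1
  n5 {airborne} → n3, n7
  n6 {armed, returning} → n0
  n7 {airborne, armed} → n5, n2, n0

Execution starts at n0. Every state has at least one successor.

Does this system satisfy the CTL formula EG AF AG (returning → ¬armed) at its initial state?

No

States satisfying AF AG (returning → ¬armed): ∅.
States satisfying EG AF AG (returning → ¬armed): ∅.
No suitable path/successor from n0 witnesses the formula.
n0 ∉ Sat(EG AF AG (returning → ¬armed)).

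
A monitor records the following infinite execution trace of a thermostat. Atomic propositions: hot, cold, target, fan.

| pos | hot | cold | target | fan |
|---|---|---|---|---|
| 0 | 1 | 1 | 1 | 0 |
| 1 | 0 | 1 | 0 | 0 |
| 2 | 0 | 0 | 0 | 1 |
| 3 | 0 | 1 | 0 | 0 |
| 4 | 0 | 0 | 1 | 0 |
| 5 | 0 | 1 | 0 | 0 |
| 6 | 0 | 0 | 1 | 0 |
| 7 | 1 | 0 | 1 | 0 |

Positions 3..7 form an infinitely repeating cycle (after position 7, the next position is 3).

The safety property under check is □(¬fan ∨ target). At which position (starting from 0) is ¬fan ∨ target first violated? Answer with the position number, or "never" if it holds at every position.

2

Check ¬fan ∨ target at each position in order: 0 ✓, 1 ✓.
At position 2 the labels are {fan}, so ¬fan ∨ target is false there. This is the first violation.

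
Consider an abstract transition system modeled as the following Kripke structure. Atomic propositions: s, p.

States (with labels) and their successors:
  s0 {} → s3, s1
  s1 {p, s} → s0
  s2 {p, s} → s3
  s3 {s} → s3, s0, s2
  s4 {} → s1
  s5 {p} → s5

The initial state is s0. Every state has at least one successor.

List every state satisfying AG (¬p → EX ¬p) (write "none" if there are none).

States satisfying ¬p → EX ¬p: {s0, s1, s2, s3, s5}.
States satisfying AG (¬p → EX ¬p): {s0, s1, s2, s3, s5}.

{s0, s1, s2, s3, s5}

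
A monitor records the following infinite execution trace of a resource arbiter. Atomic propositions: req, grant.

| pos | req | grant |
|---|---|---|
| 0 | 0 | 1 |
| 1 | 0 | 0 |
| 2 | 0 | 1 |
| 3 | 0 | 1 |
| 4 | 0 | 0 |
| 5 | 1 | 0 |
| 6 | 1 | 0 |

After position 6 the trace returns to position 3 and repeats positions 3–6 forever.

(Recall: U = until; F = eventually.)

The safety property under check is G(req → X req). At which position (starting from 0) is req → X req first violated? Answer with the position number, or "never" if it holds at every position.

6

Check req → X req at each position in order: 0 ✓, 1 ✓, 2 ✓, 3 ✓, 4 ✓, 5 ✓.
At position 6 the labels are {req} and the next position 3 has {grant}, so req → X req is false there. This is the first violation.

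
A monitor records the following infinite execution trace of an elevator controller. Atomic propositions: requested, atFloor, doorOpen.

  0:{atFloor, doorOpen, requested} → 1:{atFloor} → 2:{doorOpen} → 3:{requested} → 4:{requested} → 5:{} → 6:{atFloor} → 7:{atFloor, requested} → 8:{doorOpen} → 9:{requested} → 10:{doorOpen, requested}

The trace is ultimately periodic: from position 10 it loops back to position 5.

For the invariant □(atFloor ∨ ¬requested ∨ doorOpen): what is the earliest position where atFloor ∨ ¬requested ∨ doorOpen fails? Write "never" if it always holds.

Check atFloor ∨ ¬requested ∨ doorOpen at each position in order: 0 ✓, 1 ✓, 2 ✓.
At position 3 the labels are {requested}, so atFloor ∨ ¬requested ∨ doorOpen is false there. This is the first violation.

3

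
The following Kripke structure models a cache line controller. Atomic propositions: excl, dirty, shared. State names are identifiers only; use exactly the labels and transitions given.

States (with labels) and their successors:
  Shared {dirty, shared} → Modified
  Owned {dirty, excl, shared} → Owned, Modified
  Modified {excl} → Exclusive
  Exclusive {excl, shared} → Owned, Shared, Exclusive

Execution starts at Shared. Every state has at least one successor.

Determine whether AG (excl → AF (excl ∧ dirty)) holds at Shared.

States satisfying excl → AF (excl ∧ dirty): {Shared, Owned}.
States satisfying AG (excl → AF (excl ∧ dirty)): ∅.
Exclusive is reachable from Shared and violates excl → AF (excl ∧ dirty), so AG fails at Shared.
Shared ∉ Sat(AG (excl → AF (excl ∧ dirty))).

Violated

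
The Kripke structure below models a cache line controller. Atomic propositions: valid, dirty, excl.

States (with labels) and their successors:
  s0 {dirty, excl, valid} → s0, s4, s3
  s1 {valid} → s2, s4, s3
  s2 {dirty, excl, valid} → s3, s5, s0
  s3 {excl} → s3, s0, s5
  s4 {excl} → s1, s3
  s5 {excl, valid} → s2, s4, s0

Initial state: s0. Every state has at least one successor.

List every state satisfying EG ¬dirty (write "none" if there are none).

States satisfying ¬dirty: {s1, s3, s4, s5}.
States satisfying EG ¬dirty: {s1, s3, s4, s5}.

{s1, s3, s4, s5}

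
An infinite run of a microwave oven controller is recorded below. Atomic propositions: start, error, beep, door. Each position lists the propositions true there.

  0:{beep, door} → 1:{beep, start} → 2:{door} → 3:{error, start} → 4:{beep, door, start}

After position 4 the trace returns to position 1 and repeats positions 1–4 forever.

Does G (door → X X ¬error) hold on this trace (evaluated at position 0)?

door → X X ¬error holds at every position 0..4, and those are all positions ever visited, so G (door → X X ¬error) holds.
Positions where door holds: 0, 2, 4.
Check X X ¬error at each: 0→ok, 2→ok, 4→ok.

Yes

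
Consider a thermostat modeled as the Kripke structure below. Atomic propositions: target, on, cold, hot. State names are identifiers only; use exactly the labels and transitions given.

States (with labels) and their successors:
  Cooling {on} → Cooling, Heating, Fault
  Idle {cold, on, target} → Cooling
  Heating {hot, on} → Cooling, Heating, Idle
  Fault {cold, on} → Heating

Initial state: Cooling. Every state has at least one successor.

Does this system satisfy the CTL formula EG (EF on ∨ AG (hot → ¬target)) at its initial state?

Holds

States satisfying EF on ∨ AG (hot → ¬target): {Cooling, Idle, Heating, Fault}.
States satisfying EG (EF on ∨ AG (hot → ¬target)): {Cooling, Idle, Heating, Fault}.
Cooling ∈ Sat(EG (EF on ∨ AG (hot → ¬target))).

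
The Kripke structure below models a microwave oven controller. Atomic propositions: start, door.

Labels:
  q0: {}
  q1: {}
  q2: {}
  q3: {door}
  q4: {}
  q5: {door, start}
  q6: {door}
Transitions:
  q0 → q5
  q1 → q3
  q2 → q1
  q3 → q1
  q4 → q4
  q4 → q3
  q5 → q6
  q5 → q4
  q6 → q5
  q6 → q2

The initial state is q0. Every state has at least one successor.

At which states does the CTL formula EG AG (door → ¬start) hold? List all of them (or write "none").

States satisfying AG (door → ¬start): {q1, q2, q3, q4}.
States satisfying EG AG (door → ¬start): {q1, q2, q3, q4}.

{q1, q2, q3, q4}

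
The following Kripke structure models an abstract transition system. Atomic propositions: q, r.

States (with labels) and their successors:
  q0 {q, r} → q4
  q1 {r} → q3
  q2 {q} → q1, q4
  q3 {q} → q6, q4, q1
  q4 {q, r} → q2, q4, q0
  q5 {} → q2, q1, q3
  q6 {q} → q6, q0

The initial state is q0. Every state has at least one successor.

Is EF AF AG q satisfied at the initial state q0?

Violated

States satisfying AF AG q: ∅.
States satisfying EF AF AG q: ∅.
No suitable path/successor from q0 witnesses the formula.
q0 ∉ Sat(EF AF AG q).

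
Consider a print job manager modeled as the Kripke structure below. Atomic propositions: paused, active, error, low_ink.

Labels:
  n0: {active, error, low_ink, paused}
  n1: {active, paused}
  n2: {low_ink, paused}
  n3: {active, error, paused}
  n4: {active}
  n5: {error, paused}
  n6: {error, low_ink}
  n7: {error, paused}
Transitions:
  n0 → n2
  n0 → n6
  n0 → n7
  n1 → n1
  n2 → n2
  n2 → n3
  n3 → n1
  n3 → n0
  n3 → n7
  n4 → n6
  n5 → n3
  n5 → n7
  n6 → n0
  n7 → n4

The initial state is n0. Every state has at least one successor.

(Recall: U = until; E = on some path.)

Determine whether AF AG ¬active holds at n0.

Violated

States satisfying AG ¬active: ∅.
States satisfying AF AG ¬active: ∅.
There is a path from n0 along which AG ¬active never holds.
n0 ∉ Sat(AF AG ¬active).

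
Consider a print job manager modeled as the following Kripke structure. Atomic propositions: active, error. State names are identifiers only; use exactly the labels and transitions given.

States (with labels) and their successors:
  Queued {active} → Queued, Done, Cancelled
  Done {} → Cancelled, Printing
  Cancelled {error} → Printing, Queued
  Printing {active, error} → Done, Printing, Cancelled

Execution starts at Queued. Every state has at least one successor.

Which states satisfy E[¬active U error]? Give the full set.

{Done, Cancelled, Printing}

States satisfying ¬active: {Done, Cancelled}.
States satisfying error: {Cancelled, Printing}.
States satisfying E[¬active U error]: {Done, Cancelled, Printing}.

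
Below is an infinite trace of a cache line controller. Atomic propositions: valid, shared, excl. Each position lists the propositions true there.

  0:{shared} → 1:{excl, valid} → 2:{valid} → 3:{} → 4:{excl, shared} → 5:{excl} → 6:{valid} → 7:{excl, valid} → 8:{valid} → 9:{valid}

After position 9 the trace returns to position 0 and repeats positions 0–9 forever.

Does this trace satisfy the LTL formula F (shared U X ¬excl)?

shared U X ¬excl holds at position 0, which is reachable from 0, so F (shared U X ¬excl) holds.

Yes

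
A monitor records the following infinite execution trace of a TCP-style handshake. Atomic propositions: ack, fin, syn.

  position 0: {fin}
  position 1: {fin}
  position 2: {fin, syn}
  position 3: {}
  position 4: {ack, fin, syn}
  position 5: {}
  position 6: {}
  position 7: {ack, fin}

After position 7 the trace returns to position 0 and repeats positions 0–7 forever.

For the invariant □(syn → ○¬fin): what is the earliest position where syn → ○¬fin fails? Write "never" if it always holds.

syn → ○¬fin holds at every position 0..7, and those are all the positions the trace ever visits, so the invariant □(syn → ○¬fin) is never violated.

never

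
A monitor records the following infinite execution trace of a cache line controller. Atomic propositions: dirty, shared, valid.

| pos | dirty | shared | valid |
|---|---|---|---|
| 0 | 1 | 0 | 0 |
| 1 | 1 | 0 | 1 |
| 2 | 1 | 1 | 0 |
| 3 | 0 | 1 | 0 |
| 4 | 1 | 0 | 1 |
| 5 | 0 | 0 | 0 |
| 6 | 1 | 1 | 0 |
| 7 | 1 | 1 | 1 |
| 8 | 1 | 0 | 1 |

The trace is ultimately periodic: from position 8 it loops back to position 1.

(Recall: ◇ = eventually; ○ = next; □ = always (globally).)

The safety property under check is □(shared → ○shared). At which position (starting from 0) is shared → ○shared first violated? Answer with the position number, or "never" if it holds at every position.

Check shared → ○shared at each position in order: 0 ✓, 1 ✓, 2 ✓.
At position 3 the labels are {shared} and the next position 4 has {dirty, valid}, so shared → ○shared is false there. This is the first violation.

3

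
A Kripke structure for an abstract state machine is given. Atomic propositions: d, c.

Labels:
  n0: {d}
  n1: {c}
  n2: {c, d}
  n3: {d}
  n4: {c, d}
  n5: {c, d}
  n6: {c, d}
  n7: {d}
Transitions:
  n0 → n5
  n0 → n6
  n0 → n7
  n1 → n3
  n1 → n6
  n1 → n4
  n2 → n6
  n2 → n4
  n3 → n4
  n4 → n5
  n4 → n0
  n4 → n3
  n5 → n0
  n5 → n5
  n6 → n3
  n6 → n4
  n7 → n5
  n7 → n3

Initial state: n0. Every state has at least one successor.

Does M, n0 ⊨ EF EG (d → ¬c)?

Does not hold

States satisfying EG (d → ¬c): ∅.
States satisfying EF EG (d → ¬c): ∅.
No suitable path/successor from n0 witnesses the formula.
n0 ∉ Sat(EF EG (d → ¬c)).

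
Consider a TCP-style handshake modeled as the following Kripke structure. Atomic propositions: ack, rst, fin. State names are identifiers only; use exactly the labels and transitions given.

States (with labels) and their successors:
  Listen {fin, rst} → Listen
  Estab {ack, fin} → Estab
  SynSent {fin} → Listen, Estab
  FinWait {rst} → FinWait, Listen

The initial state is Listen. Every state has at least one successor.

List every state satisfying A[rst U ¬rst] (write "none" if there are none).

{Estab, SynSent}

States satisfying rst: {Listen, FinWait}.
States satisfying ¬rst: {Estab, SynSent}.
States satisfying A[rst U ¬rst]: {Estab, SynSent}.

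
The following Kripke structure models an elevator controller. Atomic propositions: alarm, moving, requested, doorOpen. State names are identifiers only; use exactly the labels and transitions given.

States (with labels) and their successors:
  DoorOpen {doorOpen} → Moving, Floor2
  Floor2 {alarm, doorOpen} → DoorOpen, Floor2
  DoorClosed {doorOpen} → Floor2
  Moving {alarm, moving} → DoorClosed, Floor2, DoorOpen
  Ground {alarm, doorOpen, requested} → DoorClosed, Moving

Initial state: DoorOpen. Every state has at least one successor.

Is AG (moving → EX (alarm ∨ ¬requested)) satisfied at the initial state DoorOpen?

Holds

States satisfying moving → EX (alarm ∨ ¬requested): {DoorOpen, Floor2, DoorClosed, Moving, Ground}.
States satisfying AG (moving → EX (alarm ∨ ¬requested)): {DoorOpen, Floor2, DoorClosed, Moving, Ground}.
Every state reachable from DoorOpen satisfies moving → EX (alarm ∨ ¬requested).
DoorOpen ∈ Sat(AG (moving → EX (alarm ∨ ¬requested))).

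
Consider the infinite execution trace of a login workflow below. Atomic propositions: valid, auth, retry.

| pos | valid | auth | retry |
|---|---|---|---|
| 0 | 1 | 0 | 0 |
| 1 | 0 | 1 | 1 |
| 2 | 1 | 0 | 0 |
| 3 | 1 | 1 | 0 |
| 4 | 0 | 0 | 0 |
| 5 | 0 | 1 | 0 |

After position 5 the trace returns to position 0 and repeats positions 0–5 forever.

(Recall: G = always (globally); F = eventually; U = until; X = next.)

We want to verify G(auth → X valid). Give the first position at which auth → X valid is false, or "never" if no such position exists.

Check auth → X valid at each position in order: 0 ✓, 1 ✓, 2 ✓.
At position 3 the labels are {auth, valid} and the next position 4 has {}, so auth → X valid is false there. This is the first violation.

3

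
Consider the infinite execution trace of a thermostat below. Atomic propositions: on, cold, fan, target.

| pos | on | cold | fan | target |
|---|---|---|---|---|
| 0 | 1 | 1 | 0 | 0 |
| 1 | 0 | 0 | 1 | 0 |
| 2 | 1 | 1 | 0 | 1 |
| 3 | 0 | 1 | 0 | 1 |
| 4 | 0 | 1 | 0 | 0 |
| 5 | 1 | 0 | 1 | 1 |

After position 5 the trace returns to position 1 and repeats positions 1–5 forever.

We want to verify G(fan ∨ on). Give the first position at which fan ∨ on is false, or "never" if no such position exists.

3

Check fan ∨ on at each position in order: 0 ✓, 1 ✓, 2 ✓.
At position 3 the labels are {cold, target}, so fan ∨ on is false there. This is the first violation.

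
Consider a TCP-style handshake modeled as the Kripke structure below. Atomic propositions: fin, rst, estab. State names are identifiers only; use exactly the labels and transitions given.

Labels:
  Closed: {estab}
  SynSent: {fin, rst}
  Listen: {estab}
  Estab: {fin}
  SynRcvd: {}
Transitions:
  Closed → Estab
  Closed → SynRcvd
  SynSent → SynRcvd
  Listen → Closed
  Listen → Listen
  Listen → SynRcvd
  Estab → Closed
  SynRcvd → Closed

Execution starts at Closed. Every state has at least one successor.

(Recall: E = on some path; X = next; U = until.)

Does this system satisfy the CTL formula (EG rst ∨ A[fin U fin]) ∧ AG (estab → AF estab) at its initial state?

States satisfying rst: {SynSent}.
States satisfying EG rst: ∅.
States satisfying fin: {SynSent, Estab}.
States satisfying A[fin U fin]: {SynSent, Estab}.
States satisfying EG rst ∨ A[fin U fin]: {SynSent, Estab}.
States satisfying estab → AF estab: {Closed, SynSent, Listen, Estab, SynRcvd}.
States satisfying AG (estab → AF estab): {Closed, SynSent, Listen, Estab, SynRcvd}.
States satisfying (EG rst ∨ A[fin U fin]) ∧ AG (estab → AF estab): {SynSent, Estab}.
Closed ∉ Sat((EG rst ∨ A[fin U fin]) ∧ AG (estab → AF estab)).

Violated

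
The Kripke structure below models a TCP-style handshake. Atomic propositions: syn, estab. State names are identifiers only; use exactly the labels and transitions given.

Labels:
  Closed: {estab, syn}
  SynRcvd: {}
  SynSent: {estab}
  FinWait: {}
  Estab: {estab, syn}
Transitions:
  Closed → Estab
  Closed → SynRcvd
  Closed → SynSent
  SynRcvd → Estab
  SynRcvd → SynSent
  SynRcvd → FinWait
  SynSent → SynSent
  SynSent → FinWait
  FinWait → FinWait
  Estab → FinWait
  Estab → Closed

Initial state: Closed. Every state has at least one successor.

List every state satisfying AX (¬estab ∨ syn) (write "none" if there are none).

{FinWait, Estab}

States satisfying ¬estab ∨ syn: {Closed, SynRcvd, FinWait, Estab}.
States satisfying AX (¬estab ∨ syn): {FinWait, Estab}.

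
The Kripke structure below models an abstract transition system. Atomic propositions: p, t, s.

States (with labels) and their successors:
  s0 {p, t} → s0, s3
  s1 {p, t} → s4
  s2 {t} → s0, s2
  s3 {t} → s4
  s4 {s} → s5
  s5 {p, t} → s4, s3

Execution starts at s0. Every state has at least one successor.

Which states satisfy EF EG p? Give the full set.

States satisfying EG p: {s0}.
States satisfying EF EG p: {s0, s2}.

{s0, s2}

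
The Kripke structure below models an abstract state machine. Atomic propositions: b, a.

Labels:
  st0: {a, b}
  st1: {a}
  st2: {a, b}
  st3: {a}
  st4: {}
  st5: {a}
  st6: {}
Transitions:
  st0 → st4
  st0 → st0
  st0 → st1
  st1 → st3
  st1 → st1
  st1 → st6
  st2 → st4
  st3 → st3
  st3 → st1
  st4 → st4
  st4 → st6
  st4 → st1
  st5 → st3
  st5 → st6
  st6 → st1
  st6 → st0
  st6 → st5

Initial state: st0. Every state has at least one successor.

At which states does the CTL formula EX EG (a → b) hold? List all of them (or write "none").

{st0, st1, st2, st4, st5, st6}

States satisfying EG (a → b): {st0, st2, st4, st6}.
States satisfying EX EG (a → b): {st0, st1, st2, st4, st5, st6}.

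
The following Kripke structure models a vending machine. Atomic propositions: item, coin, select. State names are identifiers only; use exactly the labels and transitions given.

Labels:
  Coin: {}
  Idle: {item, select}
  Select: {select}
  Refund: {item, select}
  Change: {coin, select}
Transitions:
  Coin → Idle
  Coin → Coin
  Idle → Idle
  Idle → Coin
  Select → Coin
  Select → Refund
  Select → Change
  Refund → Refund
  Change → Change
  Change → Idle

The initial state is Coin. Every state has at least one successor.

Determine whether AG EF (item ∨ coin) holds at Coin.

States satisfying EF (item ∨ coin): {Coin, Idle, Select, Refund, Change}.
States satisfying AG EF (item ∨ coin): {Coin, Idle, Select, Refund, Change}.
Every state reachable from Coin satisfies EF (item ∨ coin).
Coin ∈ Sat(AG EF (item ∨ coin)).

Holds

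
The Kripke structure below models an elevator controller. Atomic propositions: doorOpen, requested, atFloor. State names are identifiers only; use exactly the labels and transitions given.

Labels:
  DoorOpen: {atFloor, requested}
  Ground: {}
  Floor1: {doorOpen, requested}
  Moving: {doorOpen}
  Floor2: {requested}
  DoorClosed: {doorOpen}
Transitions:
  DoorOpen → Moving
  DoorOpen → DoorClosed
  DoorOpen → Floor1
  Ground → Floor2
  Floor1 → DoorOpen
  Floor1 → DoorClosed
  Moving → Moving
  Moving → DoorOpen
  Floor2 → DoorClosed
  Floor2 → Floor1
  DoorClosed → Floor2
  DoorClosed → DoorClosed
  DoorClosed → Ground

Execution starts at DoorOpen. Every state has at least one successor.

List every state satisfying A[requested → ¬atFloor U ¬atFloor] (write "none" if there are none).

States satisfying requested → ¬atFloor: {Ground, Floor1, Moving, Floor2, DoorClosed}.
States satisfying ¬atFloor: {Ground, Floor1, Moving, Floor2, DoorClosed}.
States satisfying A[requested → ¬atFloor U ¬atFloor]: {Ground, Floor1, Moving, Floor2, DoorClosed}.

{Ground, Floor1, Moving, Floor2, DoorClosed}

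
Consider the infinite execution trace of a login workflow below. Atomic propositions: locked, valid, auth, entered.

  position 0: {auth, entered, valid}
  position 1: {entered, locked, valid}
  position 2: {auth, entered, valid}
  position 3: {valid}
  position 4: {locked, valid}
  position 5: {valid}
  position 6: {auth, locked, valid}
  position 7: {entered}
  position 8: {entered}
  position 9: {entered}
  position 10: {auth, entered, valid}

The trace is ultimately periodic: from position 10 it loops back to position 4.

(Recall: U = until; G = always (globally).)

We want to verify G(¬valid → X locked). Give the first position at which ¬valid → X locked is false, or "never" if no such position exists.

7

Check ¬valid → X locked at each position in order: 0 ✓, 1 ✓, 2 ✓, 3 ✓, 4 ✓, 5 ✓, 6 ✓.
At position 7 the labels are {entered} and the next position 8 has {entered}, so ¬valid → X locked is false there. This is the first violation.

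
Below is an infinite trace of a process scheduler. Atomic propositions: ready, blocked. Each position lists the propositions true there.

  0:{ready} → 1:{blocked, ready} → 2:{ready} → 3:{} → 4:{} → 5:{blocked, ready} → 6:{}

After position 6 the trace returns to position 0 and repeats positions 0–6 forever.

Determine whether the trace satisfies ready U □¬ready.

Walking from position 0: at position 3, □¬ready has not yet held and ready fails, so ready U □¬ready is false.

Does not hold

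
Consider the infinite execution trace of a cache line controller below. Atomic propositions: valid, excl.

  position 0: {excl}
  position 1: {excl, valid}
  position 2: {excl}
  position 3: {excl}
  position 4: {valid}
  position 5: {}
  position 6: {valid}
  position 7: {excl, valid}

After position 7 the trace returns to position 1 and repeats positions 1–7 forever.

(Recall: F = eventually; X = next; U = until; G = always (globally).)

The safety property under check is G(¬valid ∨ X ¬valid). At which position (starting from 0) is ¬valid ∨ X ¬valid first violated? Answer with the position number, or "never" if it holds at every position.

Check ¬valid ∨ X ¬valid at each position in order: 0 ✓, 1 ✓, 2 ✓, 3 ✓, 4 ✓, 5 ✓.
At position 6 the labels are {valid} and the next position 7 has {excl, valid}, so ¬valid ∨ X ¬valid is false there. This is the first violation.

6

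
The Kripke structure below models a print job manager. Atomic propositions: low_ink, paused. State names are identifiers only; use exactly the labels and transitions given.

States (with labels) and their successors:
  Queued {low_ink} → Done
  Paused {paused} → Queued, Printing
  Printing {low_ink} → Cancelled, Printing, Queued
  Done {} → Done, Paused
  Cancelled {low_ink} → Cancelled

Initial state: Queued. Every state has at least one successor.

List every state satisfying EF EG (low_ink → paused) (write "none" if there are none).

{Queued, Paused, Printing, Done}

States satisfying EG (low_ink → paused): {Done}.
States satisfying EF EG (low_ink → paused): {Queued, Paused, Printing, Done}.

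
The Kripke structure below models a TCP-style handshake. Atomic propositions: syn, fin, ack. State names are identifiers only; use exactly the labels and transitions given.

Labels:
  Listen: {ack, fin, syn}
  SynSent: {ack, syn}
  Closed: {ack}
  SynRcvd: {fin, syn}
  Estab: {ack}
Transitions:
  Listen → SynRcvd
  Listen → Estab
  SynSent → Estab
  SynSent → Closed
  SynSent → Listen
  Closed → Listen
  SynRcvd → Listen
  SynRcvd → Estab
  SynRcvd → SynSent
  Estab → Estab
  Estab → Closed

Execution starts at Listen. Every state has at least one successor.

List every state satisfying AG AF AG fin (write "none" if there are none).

none

States satisfying AF AG fin: ∅.
States satisfying AG AF AG fin: ∅.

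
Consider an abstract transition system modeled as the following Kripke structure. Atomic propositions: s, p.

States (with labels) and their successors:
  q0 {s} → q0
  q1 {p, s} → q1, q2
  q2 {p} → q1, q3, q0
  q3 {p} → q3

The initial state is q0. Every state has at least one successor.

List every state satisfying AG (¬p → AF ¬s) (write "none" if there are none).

{q3}

States satisfying ¬p → AF ¬s: {q1, q2, q3}.
States satisfying AG (¬p → AF ¬s): {q3}.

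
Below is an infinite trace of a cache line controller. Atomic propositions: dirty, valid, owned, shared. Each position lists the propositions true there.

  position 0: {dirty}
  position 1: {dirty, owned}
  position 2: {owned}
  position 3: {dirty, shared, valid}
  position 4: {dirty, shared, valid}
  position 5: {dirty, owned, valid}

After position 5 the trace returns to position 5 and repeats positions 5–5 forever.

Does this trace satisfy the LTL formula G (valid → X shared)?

Does not hold

valid → X shared must hold at every position from 0 onward. It fails at position 4, so G (valid → X shared) is false.
Positions where valid holds: 3, 4, 5.
Check X shared at each: 3→ok, 4→fails, 5→fails.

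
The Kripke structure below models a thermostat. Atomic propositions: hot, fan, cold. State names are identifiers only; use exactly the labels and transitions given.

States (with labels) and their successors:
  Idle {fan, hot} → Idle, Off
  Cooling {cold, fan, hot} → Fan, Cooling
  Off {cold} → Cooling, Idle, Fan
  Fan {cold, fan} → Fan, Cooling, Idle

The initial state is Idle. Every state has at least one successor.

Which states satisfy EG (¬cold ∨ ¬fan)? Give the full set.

{Idle, Off}

States satisfying ¬cold ∨ ¬fan: {Idle, Off}.
States satisfying EG (¬cold ∨ ¬fan): {Idle, Off}.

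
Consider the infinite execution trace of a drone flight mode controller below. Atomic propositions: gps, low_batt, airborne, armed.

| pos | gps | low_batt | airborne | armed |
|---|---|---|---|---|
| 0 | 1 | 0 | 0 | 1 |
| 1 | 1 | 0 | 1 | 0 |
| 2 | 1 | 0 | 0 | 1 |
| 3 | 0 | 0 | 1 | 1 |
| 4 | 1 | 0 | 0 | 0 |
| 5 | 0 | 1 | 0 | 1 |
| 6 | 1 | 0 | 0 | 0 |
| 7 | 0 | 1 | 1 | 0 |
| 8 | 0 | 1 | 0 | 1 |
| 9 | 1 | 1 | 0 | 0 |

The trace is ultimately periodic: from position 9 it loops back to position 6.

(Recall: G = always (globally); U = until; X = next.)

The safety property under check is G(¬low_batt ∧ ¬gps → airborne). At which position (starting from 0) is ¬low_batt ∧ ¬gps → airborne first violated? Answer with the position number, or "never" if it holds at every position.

never

¬low_batt ∧ ¬gps → airborne holds at every position 0..9, and those are all the positions the trace ever visits, so the invariant G(¬low_batt ∧ ¬gps → airborne) is never violated.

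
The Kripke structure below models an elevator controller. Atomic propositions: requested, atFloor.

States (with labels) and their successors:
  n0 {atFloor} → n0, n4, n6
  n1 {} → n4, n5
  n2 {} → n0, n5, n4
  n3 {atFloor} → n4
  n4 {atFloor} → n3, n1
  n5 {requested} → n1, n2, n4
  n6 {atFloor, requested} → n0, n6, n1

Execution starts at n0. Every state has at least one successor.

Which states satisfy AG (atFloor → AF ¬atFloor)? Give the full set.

States satisfying atFloor → AF ¬atFloor: {n1, n2, n5}.
States satisfying AG (atFloor → AF ¬atFloor): ∅.

none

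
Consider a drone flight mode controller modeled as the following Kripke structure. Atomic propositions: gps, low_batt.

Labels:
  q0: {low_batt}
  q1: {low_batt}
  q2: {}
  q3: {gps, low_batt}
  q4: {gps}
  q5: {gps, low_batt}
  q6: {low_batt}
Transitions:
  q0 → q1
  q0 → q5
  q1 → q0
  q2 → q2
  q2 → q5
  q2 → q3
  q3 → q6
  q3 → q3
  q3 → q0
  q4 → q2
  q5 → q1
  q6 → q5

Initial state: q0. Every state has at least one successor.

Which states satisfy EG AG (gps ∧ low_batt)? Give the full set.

none

States satisfying AG (gps ∧ low_batt): ∅.
States satisfying EG AG (gps ∧ low_batt): ∅.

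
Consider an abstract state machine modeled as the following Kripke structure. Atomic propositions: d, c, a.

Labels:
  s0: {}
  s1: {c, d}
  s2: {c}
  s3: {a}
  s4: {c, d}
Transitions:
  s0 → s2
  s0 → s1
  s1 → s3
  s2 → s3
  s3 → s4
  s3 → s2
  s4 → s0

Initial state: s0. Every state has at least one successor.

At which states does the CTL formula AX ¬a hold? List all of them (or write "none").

States satisfying ¬a: {s0, s1, s2, s4}.
States satisfying AX ¬a: {s0, s3, s4}.

{s0, s3, s4}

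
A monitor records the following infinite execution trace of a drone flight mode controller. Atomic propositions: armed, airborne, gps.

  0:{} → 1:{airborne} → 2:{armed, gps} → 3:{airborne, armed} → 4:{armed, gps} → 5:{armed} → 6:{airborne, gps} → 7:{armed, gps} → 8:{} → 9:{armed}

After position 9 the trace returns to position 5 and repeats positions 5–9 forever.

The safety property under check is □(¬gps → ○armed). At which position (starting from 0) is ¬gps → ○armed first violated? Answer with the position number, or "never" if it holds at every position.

0

At position 0 the labels are {} and the next position 1 has {airborne}, so ¬gps → ○armed is false there. This is the first violation.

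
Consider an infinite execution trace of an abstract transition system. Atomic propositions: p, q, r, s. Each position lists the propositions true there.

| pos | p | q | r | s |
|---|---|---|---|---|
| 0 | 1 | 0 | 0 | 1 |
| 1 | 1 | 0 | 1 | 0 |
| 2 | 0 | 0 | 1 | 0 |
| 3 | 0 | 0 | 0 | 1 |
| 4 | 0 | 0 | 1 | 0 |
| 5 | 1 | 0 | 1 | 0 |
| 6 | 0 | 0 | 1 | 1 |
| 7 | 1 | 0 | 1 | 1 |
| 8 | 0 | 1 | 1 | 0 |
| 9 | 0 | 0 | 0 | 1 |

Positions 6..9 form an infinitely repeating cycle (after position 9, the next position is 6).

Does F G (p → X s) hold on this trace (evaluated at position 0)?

G (p → X s) is false at every position 0..9, so it never becomes true and F G (p → X s) fails.

No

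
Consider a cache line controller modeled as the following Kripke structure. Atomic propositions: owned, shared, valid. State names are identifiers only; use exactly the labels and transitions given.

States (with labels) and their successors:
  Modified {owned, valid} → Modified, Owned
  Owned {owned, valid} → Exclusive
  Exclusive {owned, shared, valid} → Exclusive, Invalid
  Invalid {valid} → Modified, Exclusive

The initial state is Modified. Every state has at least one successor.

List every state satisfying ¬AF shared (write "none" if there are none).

{Modified, Invalid}

States satisfying shared: {Exclusive}.
States satisfying AF shared: {Owned, Exclusive}.
States satisfying ¬AF shared: {Modified, Invalid}.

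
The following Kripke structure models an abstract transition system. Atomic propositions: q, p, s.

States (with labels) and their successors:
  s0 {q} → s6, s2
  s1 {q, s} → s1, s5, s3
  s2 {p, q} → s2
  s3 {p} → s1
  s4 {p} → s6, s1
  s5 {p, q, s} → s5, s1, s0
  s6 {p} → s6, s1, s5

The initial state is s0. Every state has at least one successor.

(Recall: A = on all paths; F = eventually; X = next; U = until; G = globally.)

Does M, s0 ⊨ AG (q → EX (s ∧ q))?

States satisfying q → EX (s ∧ q): {s1, s3, s4, s5, s6}.
States satisfying AG (q → EX (s ∧ q)): ∅.
s0 is reachable from s0 and violates q → EX (s ∧ q), so AG fails at s0.
s0 ∉ Sat(AG (q → EX (s ∧ q))).

No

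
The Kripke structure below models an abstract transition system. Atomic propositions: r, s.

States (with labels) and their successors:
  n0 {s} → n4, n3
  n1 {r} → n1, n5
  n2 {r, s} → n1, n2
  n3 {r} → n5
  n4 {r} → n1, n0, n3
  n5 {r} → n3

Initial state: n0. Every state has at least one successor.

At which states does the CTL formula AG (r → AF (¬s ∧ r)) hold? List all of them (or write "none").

States satisfying r → AF (¬s ∧ r): {n0, n1, n3, n4, n5}.
States satisfying AG (r → AF (¬s ∧ r)): {n0, n1, n3, n4, n5}.

{n0, n1, n3, n4, n5}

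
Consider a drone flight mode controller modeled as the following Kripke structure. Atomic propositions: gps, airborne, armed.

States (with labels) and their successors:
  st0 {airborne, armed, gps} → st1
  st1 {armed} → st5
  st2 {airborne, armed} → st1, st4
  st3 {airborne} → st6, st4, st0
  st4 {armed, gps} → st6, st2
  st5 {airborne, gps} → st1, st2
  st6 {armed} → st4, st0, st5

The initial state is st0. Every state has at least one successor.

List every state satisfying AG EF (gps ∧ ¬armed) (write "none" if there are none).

States satisfying EF (gps ∧ ¬armed): {st0, st1, st2, st3, st4, st5, st6}.
States satisfying AG EF (gps ∧ ¬armed): {st0, st1, st2, st3, st4, st5, st6}.

{st0, st1, st2, st3, st4, st5, st6}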